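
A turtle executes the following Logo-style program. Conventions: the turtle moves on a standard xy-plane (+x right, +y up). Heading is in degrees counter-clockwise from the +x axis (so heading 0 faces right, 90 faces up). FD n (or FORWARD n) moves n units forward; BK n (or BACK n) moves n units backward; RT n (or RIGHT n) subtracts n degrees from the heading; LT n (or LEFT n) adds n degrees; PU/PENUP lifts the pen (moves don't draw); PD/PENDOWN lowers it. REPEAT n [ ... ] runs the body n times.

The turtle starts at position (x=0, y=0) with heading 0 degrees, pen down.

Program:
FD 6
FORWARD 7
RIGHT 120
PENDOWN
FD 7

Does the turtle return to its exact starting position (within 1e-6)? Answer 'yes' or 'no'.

Executing turtle program step by step:
Start: pos=(0,0), heading=0, pen down
FD 6: (0,0) -> (6,0) [heading=0, draw]
FD 7: (6,0) -> (13,0) [heading=0, draw]
RT 120: heading 0 -> 240
PD: pen down
FD 7: (13,0) -> (9.5,-6.062) [heading=240, draw]
Final: pos=(9.5,-6.062), heading=240, 3 segment(s) drawn

Start position: (0, 0)
Final position: (9.5, -6.062)
Distance = 11.269; >= 1e-6 -> NOT closed

Answer: no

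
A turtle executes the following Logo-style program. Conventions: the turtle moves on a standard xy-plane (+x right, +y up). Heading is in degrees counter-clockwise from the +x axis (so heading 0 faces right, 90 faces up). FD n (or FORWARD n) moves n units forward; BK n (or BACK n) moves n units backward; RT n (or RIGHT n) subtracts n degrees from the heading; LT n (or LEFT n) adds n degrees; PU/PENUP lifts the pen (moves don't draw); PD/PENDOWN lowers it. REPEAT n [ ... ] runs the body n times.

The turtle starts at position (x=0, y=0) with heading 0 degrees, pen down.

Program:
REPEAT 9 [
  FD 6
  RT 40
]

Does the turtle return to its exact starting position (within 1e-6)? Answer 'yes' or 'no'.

Executing turtle program step by step:
Start: pos=(0,0), heading=0, pen down
REPEAT 9 [
  -- iteration 1/9 --
  FD 6: (0,0) -> (6,0) [heading=0, draw]
  RT 40: heading 0 -> 320
  -- iteration 2/9 --
  FD 6: (6,0) -> (10.596,-3.857) [heading=320, draw]
  RT 40: heading 320 -> 280
  -- iteration 3/9 --
  FD 6: (10.596,-3.857) -> (11.638,-9.766) [heading=280, draw]
  RT 40: heading 280 -> 240
  -- iteration 4/9 --
  FD 6: (11.638,-9.766) -> (8.638,-14.962) [heading=240, draw]
  RT 40: heading 240 -> 200
  -- iteration 5/9 --
  FD 6: (8.638,-14.962) -> (3,-17.014) [heading=200, draw]
  RT 40: heading 200 -> 160
  -- iteration 6/9 --
  FD 6: (3,-17.014) -> (-2.638,-14.962) [heading=160, draw]
  RT 40: heading 160 -> 120
  -- iteration 7/9 --
  FD 6: (-2.638,-14.962) -> (-5.638,-9.766) [heading=120, draw]
  RT 40: heading 120 -> 80
  -- iteration 8/9 --
  FD 6: (-5.638,-9.766) -> (-4.596,-3.857) [heading=80, draw]
  RT 40: heading 80 -> 40
  -- iteration 9/9 --
  FD 6: (-4.596,-3.857) -> (0,0) [heading=40, draw]
  RT 40: heading 40 -> 0
]
Final: pos=(0,0), heading=0, 9 segment(s) drawn

Start position: (0, 0)
Final position: (0, 0)
Distance = 0; < 1e-6 -> CLOSED

Answer: yes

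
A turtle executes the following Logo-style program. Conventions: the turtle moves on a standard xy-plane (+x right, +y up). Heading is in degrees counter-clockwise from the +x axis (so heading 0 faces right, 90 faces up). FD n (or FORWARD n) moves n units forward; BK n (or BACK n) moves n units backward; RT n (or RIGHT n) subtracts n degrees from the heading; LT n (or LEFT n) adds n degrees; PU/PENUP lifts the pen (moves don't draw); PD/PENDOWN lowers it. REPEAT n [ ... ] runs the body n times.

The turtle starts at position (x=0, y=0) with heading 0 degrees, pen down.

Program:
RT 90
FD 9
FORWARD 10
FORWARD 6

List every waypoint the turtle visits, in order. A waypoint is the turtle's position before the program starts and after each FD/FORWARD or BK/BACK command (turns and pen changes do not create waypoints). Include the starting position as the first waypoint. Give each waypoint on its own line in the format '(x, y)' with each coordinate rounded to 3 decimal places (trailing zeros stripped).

Answer: (0, 0)
(0, -9)
(0, -19)
(0, -25)

Derivation:
Executing turtle program step by step:
Start: pos=(0,0), heading=0, pen down
RT 90: heading 0 -> 270
FD 9: (0,0) -> (0,-9) [heading=270, draw]
FD 10: (0,-9) -> (0,-19) [heading=270, draw]
FD 6: (0,-19) -> (0,-25) [heading=270, draw]
Final: pos=(0,-25), heading=270, 3 segment(s) drawn
Waypoints (4 total):
(0, 0)
(0, -9)
(0, -19)
(0, -25)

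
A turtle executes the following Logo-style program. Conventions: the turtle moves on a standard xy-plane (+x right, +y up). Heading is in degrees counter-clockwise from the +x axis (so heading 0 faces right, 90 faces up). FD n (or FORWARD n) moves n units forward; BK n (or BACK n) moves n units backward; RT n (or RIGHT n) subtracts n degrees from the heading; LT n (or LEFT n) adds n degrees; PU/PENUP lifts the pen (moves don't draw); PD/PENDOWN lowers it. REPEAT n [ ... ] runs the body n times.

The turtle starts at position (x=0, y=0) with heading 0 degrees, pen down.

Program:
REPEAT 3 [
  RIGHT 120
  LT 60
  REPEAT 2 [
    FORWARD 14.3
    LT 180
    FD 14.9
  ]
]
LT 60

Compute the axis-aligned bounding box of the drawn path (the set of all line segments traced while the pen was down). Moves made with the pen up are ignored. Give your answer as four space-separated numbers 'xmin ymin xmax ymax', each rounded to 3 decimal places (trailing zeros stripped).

Answer: -14.3 -12.384 14.9 12.904

Derivation:
Executing turtle program step by step:
Start: pos=(0,0), heading=0, pen down
REPEAT 3 [
  -- iteration 1/3 --
  RT 120: heading 0 -> 240
  LT 60: heading 240 -> 300
  REPEAT 2 [
    -- iteration 1/2 --
    FD 14.3: (0,0) -> (7.15,-12.384) [heading=300, draw]
    LT 180: heading 300 -> 120
    FD 14.9: (7.15,-12.384) -> (-0.3,0.52) [heading=120, draw]
    -- iteration 2/2 --
    FD 14.3: (-0.3,0.52) -> (-7.45,12.904) [heading=120, draw]
    LT 180: heading 120 -> 300
    FD 14.9: (-7.45,12.904) -> (0,0) [heading=300, draw]
  ]
  -- iteration 2/3 --
  RT 120: heading 300 -> 180
  LT 60: heading 180 -> 240
  REPEAT 2 [
    -- iteration 1/2 --
    FD 14.3: (0,0) -> (-7.15,-12.384) [heading=240, draw]
    LT 180: heading 240 -> 60
    FD 14.9: (-7.15,-12.384) -> (0.3,0.52) [heading=60, draw]
    -- iteration 2/2 --
    FD 14.3: (0.3,0.52) -> (7.45,12.904) [heading=60, draw]
    LT 180: heading 60 -> 240
    FD 14.9: (7.45,12.904) -> (0,0) [heading=240, draw]
  ]
  -- iteration 3/3 --
  RT 120: heading 240 -> 120
  LT 60: heading 120 -> 180
  REPEAT 2 [
    -- iteration 1/2 --
    FD 14.3: (0,0) -> (-14.3,0) [heading=180, draw]
    LT 180: heading 180 -> 0
    FD 14.9: (-14.3,0) -> (0.6,0) [heading=0, draw]
    -- iteration 2/2 --
    FD 14.3: (0.6,0) -> (14.9,0) [heading=0, draw]
    LT 180: heading 0 -> 180
    FD 14.9: (14.9,0) -> (0,0) [heading=180, draw]
  ]
]
LT 60: heading 180 -> 240
Final: pos=(0,0), heading=240, 12 segment(s) drawn

Segment endpoints: x in {-14.3, -7.45, -7.15, -0.3, 0, 0, 0, 0.3, 0.6, 7.15, 7.45, 14.9}, y in {-12.384, -12.384, 0, 0, 0, 0, 0, 0, 0, 0.52, 0.52, 12.904, 12.904}
xmin=-14.3, ymin=-12.384, xmax=14.9, ymax=12.904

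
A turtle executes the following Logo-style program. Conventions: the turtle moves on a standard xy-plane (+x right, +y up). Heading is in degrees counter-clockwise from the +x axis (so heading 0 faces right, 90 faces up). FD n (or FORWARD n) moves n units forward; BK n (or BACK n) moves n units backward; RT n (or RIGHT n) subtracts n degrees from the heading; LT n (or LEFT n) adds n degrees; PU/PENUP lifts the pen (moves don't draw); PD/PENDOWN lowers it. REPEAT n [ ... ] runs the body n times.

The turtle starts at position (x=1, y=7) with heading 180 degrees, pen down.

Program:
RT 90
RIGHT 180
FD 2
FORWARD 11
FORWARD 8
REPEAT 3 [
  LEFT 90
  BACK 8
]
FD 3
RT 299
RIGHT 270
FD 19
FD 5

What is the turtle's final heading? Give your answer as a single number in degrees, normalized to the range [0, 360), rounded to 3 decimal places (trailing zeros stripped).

Executing turtle program step by step:
Start: pos=(1,7), heading=180, pen down
RT 90: heading 180 -> 90
RT 180: heading 90 -> 270
FD 2: (1,7) -> (1,5) [heading=270, draw]
FD 11: (1,5) -> (1,-6) [heading=270, draw]
FD 8: (1,-6) -> (1,-14) [heading=270, draw]
REPEAT 3 [
  -- iteration 1/3 --
  LT 90: heading 270 -> 0
  BK 8: (1,-14) -> (-7,-14) [heading=0, draw]
  -- iteration 2/3 --
  LT 90: heading 0 -> 90
  BK 8: (-7,-14) -> (-7,-22) [heading=90, draw]
  -- iteration 3/3 --
  LT 90: heading 90 -> 180
  BK 8: (-7,-22) -> (1,-22) [heading=180, draw]
]
FD 3: (1,-22) -> (-2,-22) [heading=180, draw]
RT 299: heading 180 -> 241
RT 270: heading 241 -> 331
FD 19: (-2,-22) -> (14.618,-31.211) [heading=331, draw]
FD 5: (14.618,-31.211) -> (18.991,-33.635) [heading=331, draw]
Final: pos=(18.991,-33.635), heading=331, 9 segment(s) drawn

Answer: 331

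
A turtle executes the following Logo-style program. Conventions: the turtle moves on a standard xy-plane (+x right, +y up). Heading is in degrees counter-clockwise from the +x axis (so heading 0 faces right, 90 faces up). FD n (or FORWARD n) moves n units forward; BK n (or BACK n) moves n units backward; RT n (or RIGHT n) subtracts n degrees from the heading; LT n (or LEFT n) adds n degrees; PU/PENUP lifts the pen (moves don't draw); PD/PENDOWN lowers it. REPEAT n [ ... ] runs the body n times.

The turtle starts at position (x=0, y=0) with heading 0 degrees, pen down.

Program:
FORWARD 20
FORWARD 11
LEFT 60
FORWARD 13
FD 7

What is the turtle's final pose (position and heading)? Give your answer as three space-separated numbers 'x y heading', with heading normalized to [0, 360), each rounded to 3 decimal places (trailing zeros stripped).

Answer: 41 17.321 60

Derivation:
Executing turtle program step by step:
Start: pos=(0,0), heading=0, pen down
FD 20: (0,0) -> (20,0) [heading=0, draw]
FD 11: (20,0) -> (31,0) [heading=0, draw]
LT 60: heading 0 -> 60
FD 13: (31,0) -> (37.5,11.258) [heading=60, draw]
FD 7: (37.5,11.258) -> (41,17.321) [heading=60, draw]
Final: pos=(41,17.321), heading=60, 4 segment(s) drawn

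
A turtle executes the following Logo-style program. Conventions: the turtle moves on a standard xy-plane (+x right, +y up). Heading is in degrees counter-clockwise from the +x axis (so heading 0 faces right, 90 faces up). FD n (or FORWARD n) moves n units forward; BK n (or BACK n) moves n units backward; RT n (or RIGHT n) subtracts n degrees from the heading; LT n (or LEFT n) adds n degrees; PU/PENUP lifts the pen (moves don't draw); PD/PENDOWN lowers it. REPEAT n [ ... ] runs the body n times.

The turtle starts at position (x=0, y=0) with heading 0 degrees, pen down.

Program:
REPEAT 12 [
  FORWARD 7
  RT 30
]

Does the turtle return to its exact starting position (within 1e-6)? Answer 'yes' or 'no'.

Answer: yes

Derivation:
Executing turtle program step by step:
Start: pos=(0,0), heading=0, pen down
REPEAT 12 [
  -- iteration 1/12 --
  FD 7: (0,0) -> (7,0) [heading=0, draw]
  RT 30: heading 0 -> 330
  -- iteration 2/12 --
  FD 7: (7,0) -> (13.062,-3.5) [heading=330, draw]
  RT 30: heading 330 -> 300
  -- iteration 3/12 --
  FD 7: (13.062,-3.5) -> (16.562,-9.562) [heading=300, draw]
  RT 30: heading 300 -> 270
  -- iteration 4/12 --
  FD 7: (16.562,-9.562) -> (16.562,-16.562) [heading=270, draw]
  RT 30: heading 270 -> 240
  -- iteration 5/12 --
  FD 7: (16.562,-16.562) -> (13.062,-22.624) [heading=240, draw]
  RT 30: heading 240 -> 210
  -- iteration 6/12 --
  FD 7: (13.062,-22.624) -> (7,-26.124) [heading=210, draw]
  RT 30: heading 210 -> 180
  -- iteration 7/12 --
  FD 7: (7,-26.124) -> (0,-26.124) [heading=180, draw]
  RT 30: heading 180 -> 150
  -- iteration 8/12 --
  FD 7: (0,-26.124) -> (-6.062,-22.624) [heading=150, draw]
  RT 30: heading 150 -> 120
  -- iteration 9/12 --
  FD 7: (-6.062,-22.624) -> (-9.562,-16.562) [heading=120, draw]
  RT 30: heading 120 -> 90
  -- iteration 10/12 --
  FD 7: (-9.562,-16.562) -> (-9.562,-9.562) [heading=90, draw]
  RT 30: heading 90 -> 60
  -- iteration 11/12 --
  FD 7: (-9.562,-9.562) -> (-6.062,-3.5) [heading=60, draw]
  RT 30: heading 60 -> 30
  -- iteration 12/12 --
  FD 7: (-6.062,-3.5) -> (0,0) [heading=30, draw]
  RT 30: heading 30 -> 0
]
Final: pos=(0,0), heading=0, 12 segment(s) drawn

Start position: (0, 0)
Final position: (0, 0)
Distance = 0; < 1e-6 -> CLOSED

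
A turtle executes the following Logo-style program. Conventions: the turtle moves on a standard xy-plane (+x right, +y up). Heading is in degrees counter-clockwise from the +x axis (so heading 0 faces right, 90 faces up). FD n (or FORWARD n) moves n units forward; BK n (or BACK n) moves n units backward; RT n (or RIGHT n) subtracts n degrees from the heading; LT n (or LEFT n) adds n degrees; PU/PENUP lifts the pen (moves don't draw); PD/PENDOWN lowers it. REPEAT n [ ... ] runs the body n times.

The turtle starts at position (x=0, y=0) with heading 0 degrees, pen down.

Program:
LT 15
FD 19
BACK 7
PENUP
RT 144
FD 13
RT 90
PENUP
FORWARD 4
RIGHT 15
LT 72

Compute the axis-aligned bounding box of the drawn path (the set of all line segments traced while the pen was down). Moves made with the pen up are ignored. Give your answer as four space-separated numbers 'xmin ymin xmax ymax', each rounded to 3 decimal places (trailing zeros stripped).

Executing turtle program step by step:
Start: pos=(0,0), heading=0, pen down
LT 15: heading 0 -> 15
FD 19: (0,0) -> (18.353,4.918) [heading=15, draw]
BK 7: (18.353,4.918) -> (11.591,3.106) [heading=15, draw]
PU: pen up
RT 144: heading 15 -> 231
FD 13: (11.591,3.106) -> (3.41,-6.997) [heading=231, move]
RT 90: heading 231 -> 141
PU: pen up
FD 4: (3.41,-6.997) -> (0.301,-4.48) [heading=141, move]
RT 15: heading 141 -> 126
LT 72: heading 126 -> 198
Final: pos=(0.301,-4.48), heading=198, 2 segment(s) drawn

Segment endpoints: x in {0, 11.591, 18.353}, y in {0, 3.106, 4.918}
xmin=0, ymin=0, xmax=18.353, ymax=4.918

Answer: 0 0 18.353 4.918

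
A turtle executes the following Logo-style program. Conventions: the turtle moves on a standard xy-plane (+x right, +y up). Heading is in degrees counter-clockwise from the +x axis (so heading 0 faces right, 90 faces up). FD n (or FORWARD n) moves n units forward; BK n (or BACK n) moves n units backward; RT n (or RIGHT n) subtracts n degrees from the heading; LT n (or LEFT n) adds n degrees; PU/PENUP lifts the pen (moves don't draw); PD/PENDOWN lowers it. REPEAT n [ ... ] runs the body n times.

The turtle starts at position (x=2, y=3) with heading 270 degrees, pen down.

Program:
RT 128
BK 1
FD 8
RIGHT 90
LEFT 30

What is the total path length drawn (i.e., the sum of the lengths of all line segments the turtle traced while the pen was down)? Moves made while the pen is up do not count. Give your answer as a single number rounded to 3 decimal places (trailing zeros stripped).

Executing turtle program step by step:
Start: pos=(2,3), heading=270, pen down
RT 128: heading 270 -> 142
BK 1: (2,3) -> (2.788,2.384) [heading=142, draw]
FD 8: (2.788,2.384) -> (-3.516,7.31) [heading=142, draw]
RT 90: heading 142 -> 52
LT 30: heading 52 -> 82
Final: pos=(-3.516,7.31), heading=82, 2 segment(s) drawn

Segment lengths:
  seg 1: (2,3) -> (2.788,2.384), length = 1
  seg 2: (2.788,2.384) -> (-3.516,7.31), length = 8
Total = 9

Answer: 9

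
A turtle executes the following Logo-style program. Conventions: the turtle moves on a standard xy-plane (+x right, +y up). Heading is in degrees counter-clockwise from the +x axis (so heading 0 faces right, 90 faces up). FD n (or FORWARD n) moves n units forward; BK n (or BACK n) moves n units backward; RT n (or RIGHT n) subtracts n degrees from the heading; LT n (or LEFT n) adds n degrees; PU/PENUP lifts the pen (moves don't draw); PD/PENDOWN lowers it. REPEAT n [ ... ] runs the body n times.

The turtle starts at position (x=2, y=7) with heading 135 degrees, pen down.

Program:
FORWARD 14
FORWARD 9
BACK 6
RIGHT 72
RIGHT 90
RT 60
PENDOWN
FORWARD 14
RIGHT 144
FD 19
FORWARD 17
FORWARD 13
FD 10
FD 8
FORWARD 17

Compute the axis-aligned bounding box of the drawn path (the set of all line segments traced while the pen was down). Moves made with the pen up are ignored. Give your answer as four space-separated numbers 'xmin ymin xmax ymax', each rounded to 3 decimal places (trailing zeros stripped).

Executing turtle program step by step:
Start: pos=(2,7), heading=135, pen down
FD 14: (2,7) -> (-7.899,16.899) [heading=135, draw]
FD 9: (-7.899,16.899) -> (-14.263,23.263) [heading=135, draw]
BK 6: (-14.263,23.263) -> (-10.021,19.021) [heading=135, draw]
RT 72: heading 135 -> 63
RT 90: heading 63 -> 333
RT 60: heading 333 -> 273
PD: pen down
FD 14: (-10.021,19.021) -> (-9.288,5.04) [heading=273, draw]
RT 144: heading 273 -> 129
FD 19: (-9.288,5.04) -> (-21.245,19.806) [heading=129, draw]
FD 17: (-21.245,19.806) -> (-31.944,33.017) [heading=129, draw]
FD 13: (-31.944,33.017) -> (-40.125,43.12) [heading=129, draw]
FD 10: (-40.125,43.12) -> (-46.418,50.892) [heading=129, draw]
FD 8: (-46.418,50.892) -> (-51.453,57.109) [heading=129, draw]
FD 17: (-51.453,57.109) -> (-62.151,70.32) [heading=129, draw]
Final: pos=(-62.151,70.32), heading=129, 10 segment(s) drawn

Segment endpoints: x in {-62.151, -51.453, -46.418, -40.125, -31.944, -21.245, -14.263, -10.021, -9.288, -7.899, 2}, y in {5.04, 7, 16.899, 19.021, 19.806, 23.263, 33.017, 43.12, 50.892, 57.109, 70.32}
xmin=-62.151, ymin=5.04, xmax=2, ymax=70.32

Answer: -62.151 5.04 2 70.32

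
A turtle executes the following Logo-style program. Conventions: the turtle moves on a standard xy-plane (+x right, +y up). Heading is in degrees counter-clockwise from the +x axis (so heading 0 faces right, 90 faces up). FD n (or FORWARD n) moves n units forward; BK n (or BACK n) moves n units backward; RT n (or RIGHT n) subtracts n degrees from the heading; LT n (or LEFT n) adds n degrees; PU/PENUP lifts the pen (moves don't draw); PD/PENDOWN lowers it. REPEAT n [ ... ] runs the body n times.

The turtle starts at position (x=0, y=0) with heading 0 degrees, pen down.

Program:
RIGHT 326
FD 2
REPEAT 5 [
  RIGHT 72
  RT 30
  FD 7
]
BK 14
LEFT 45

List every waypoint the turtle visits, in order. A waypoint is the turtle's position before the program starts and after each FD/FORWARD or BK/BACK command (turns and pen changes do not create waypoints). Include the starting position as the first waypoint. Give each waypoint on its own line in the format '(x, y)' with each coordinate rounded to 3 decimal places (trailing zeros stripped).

Answer: (0, 0)
(1.658, 1.118)
(4.28, -5.372)
(-2.613, -6.587)
(-2.369, 0.408)
(4.423, -1.285)
(1.354, -7.577)
(7.492, 5.006)

Derivation:
Executing turtle program step by step:
Start: pos=(0,0), heading=0, pen down
RT 326: heading 0 -> 34
FD 2: (0,0) -> (1.658,1.118) [heading=34, draw]
REPEAT 5 [
  -- iteration 1/5 --
  RT 72: heading 34 -> 322
  RT 30: heading 322 -> 292
  FD 7: (1.658,1.118) -> (4.28,-5.372) [heading=292, draw]
  -- iteration 2/5 --
  RT 72: heading 292 -> 220
  RT 30: heading 220 -> 190
  FD 7: (4.28,-5.372) -> (-2.613,-6.587) [heading=190, draw]
  -- iteration 3/5 --
  RT 72: heading 190 -> 118
  RT 30: heading 118 -> 88
  FD 7: (-2.613,-6.587) -> (-2.369,0.408) [heading=88, draw]
  -- iteration 4/5 --
  RT 72: heading 88 -> 16
  RT 30: heading 16 -> 346
  FD 7: (-2.369,0.408) -> (4.423,-1.285) [heading=346, draw]
  -- iteration 5/5 --
  RT 72: heading 346 -> 274
  RT 30: heading 274 -> 244
  FD 7: (4.423,-1.285) -> (1.354,-7.577) [heading=244, draw]
]
BK 14: (1.354,-7.577) -> (7.492,5.006) [heading=244, draw]
LT 45: heading 244 -> 289
Final: pos=(7.492,5.006), heading=289, 7 segment(s) drawn
Waypoints (8 total):
(0, 0)
(1.658, 1.118)
(4.28, -5.372)
(-2.613, -6.587)
(-2.369, 0.408)
(4.423, -1.285)
(1.354, -7.577)
(7.492, 5.006)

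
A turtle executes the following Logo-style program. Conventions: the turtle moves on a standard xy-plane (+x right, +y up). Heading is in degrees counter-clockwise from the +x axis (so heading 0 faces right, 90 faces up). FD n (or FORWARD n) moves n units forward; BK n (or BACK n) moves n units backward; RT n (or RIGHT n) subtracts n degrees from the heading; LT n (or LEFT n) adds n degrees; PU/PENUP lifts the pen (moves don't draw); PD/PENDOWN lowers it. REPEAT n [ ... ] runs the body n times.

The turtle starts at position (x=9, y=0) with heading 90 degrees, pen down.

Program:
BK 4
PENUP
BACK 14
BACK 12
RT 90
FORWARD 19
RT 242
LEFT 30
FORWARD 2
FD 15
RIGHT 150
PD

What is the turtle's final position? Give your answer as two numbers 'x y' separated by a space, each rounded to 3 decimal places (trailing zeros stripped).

Answer: 13.583 -20.991

Derivation:
Executing turtle program step by step:
Start: pos=(9,0), heading=90, pen down
BK 4: (9,0) -> (9,-4) [heading=90, draw]
PU: pen up
BK 14: (9,-4) -> (9,-18) [heading=90, move]
BK 12: (9,-18) -> (9,-30) [heading=90, move]
RT 90: heading 90 -> 0
FD 19: (9,-30) -> (28,-30) [heading=0, move]
RT 242: heading 0 -> 118
LT 30: heading 118 -> 148
FD 2: (28,-30) -> (26.304,-28.94) [heading=148, move]
FD 15: (26.304,-28.94) -> (13.583,-20.991) [heading=148, move]
RT 150: heading 148 -> 358
PD: pen down
Final: pos=(13.583,-20.991), heading=358, 1 segment(s) drawn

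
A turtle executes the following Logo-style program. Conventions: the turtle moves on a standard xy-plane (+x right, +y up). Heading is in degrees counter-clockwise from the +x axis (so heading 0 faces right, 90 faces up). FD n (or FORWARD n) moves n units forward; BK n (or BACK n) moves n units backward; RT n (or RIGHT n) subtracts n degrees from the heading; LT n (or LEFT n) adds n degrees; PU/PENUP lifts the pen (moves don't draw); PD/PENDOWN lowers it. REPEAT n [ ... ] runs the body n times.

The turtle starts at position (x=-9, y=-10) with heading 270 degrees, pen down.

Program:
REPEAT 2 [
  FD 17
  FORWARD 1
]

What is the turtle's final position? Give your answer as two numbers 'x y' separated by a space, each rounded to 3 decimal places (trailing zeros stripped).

Executing turtle program step by step:
Start: pos=(-9,-10), heading=270, pen down
REPEAT 2 [
  -- iteration 1/2 --
  FD 17: (-9,-10) -> (-9,-27) [heading=270, draw]
  FD 1: (-9,-27) -> (-9,-28) [heading=270, draw]
  -- iteration 2/2 --
  FD 17: (-9,-28) -> (-9,-45) [heading=270, draw]
  FD 1: (-9,-45) -> (-9,-46) [heading=270, draw]
]
Final: pos=(-9,-46), heading=270, 4 segment(s) drawn

Answer: -9 -46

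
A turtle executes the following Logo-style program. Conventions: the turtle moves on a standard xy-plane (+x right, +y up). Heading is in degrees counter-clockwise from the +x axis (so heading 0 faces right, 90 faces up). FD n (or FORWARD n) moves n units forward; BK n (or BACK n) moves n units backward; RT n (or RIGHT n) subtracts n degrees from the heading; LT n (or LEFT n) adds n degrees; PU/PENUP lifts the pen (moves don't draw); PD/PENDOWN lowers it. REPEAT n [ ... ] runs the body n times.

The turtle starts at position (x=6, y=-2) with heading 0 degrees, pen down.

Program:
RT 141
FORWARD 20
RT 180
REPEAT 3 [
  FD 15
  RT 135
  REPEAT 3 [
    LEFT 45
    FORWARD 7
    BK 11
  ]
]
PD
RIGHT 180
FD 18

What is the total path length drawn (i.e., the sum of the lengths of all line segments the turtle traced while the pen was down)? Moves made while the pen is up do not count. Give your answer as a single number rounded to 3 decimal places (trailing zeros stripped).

Answer: 245

Derivation:
Executing turtle program step by step:
Start: pos=(6,-2), heading=0, pen down
RT 141: heading 0 -> 219
FD 20: (6,-2) -> (-9.543,-14.586) [heading=219, draw]
RT 180: heading 219 -> 39
REPEAT 3 [
  -- iteration 1/3 --
  FD 15: (-9.543,-14.586) -> (2.114,-5.147) [heading=39, draw]
  RT 135: heading 39 -> 264
  REPEAT 3 [
    -- iteration 1/3 --
    LT 45: heading 264 -> 309
    FD 7: (2.114,-5.147) -> (6.52,-10.587) [heading=309, draw]
    BK 11: (6.52,-10.587) -> (-0.403,-2.038) [heading=309, draw]
    -- iteration 2/3 --
    LT 45: heading 309 -> 354
    FD 7: (-0.403,-2.038) -> (6.559,-2.77) [heading=354, draw]
    BK 11: (6.559,-2.77) -> (-4.381,-1.62) [heading=354, draw]
    -- iteration 3/3 --
    LT 45: heading 354 -> 39
    FD 7: (-4.381,-1.62) -> (1.059,2.785) [heading=39, draw]
    BK 11: (1.059,2.785) -> (-7.49,-4.137) [heading=39, draw]
  ]
  -- iteration 2/3 --
  FD 15: (-7.49,-4.137) -> (4.168,5.303) [heading=39, draw]
  RT 135: heading 39 -> 264
  REPEAT 3 [
    -- iteration 1/3 --
    LT 45: heading 264 -> 309
    FD 7: (4.168,5.303) -> (8.573,-0.137) [heading=309, draw]
    BK 11: (8.573,-0.137) -> (1.65,8.411) [heading=309, draw]
    -- iteration 2/3 --
    LT 45: heading 309 -> 354
    FD 7: (1.65,8.411) -> (8.612,7.68) [heading=354, draw]
    BK 11: (8.612,7.68) -> (-2.328,8.829) [heading=354, draw]
    -- iteration 3/3 --
    LT 45: heading 354 -> 39
    FD 7: (-2.328,8.829) -> (3.112,13.235) [heading=39, draw]
    BK 11: (3.112,13.235) -> (-5.436,6.312) [heading=39, draw]
  ]
  -- iteration 3/3 --
  FD 15: (-5.436,6.312) -> (6.221,15.752) [heading=39, draw]
  RT 135: heading 39 -> 264
  REPEAT 3 [
    -- iteration 1/3 --
    LT 45: heading 264 -> 309
    FD 7: (6.221,15.752) -> (10.626,10.312) [heading=309, draw]
    BK 11: (10.626,10.312) -> (3.703,18.86) [heading=309, draw]
    -- iteration 2/3 --
    LT 45: heading 309 -> 354
    FD 7: (3.703,18.86) -> (10.665,18.129) [heading=354, draw]
    BK 11: (10.665,18.129) -> (-0.275,19.279) [heading=354, draw]
    -- iteration 3/3 --
    LT 45: heading 354 -> 39
    FD 7: (-0.275,19.279) -> (5.165,23.684) [heading=39, draw]
    BK 11: (5.165,23.684) -> (-3.383,16.761) [heading=39, draw]
  ]
]
PD: pen down
RT 180: heading 39 -> 219
FD 18: (-3.383,16.761) -> (-17.372,5.433) [heading=219, draw]
Final: pos=(-17.372,5.433), heading=219, 23 segment(s) drawn

Segment lengths:
  seg 1: (6,-2) -> (-9.543,-14.586), length = 20
  seg 2: (-9.543,-14.586) -> (2.114,-5.147), length = 15
  seg 3: (2.114,-5.147) -> (6.52,-10.587), length = 7
  seg 4: (6.52,-10.587) -> (-0.403,-2.038), length = 11
  seg 5: (-0.403,-2.038) -> (6.559,-2.77), length = 7
  seg 6: (6.559,-2.77) -> (-4.381,-1.62), length = 11
  seg 7: (-4.381,-1.62) -> (1.059,2.785), length = 7
  seg 8: (1.059,2.785) -> (-7.49,-4.137), length = 11
  seg 9: (-7.49,-4.137) -> (4.168,5.303), length = 15
  seg 10: (4.168,5.303) -> (8.573,-0.137), length = 7
  seg 11: (8.573,-0.137) -> (1.65,8.411), length = 11
  seg 12: (1.65,8.411) -> (8.612,7.68), length = 7
  seg 13: (8.612,7.68) -> (-2.328,8.829), length = 11
  seg 14: (-2.328,8.829) -> (3.112,13.235), length = 7
  seg 15: (3.112,13.235) -> (-5.436,6.312), length = 11
  seg 16: (-5.436,6.312) -> (6.221,15.752), length = 15
  seg 17: (6.221,15.752) -> (10.626,10.312), length = 7
  seg 18: (10.626,10.312) -> (3.703,18.86), length = 11
  seg 19: (3.703,18.86) -> (10.665,18.129), length = 7
  seg 20: (10.665,18.129) -> (-0.275,19.279), length = 11
  seg 21: (-0.275,19.279) -> (5.165,23.684), length = 7
  seg 22: (5.165,23.684) -> (-3.383,16.761), length = 11
  seg 23: (-3.383,16.761) -> (-17.372,5.433), length = 18
Total = 245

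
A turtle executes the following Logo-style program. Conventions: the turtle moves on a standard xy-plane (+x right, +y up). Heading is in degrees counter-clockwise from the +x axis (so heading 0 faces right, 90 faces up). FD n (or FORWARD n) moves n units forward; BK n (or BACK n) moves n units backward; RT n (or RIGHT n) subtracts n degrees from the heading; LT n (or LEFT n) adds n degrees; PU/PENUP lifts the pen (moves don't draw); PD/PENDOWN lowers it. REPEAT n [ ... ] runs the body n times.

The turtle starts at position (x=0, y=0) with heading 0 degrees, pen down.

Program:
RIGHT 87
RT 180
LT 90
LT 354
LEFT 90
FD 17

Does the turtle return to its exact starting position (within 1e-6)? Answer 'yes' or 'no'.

Answer: no

Derivation:
Executing turtle program step by step:
Start: pos=(0,0), heading=0, pen down
RT 87: heading 0 -> 273
RT 180: heading 273 -> 93
LT 90: heading 93 -> 183
LT 354: heading 183 -> 177
LT 90: heading 177 -> 267
FD 17: (0,0) -> (-0.89,-16.977) [heading=267, draw]
Final: pos=(-0.89,-16.977), heading=267, 1 segment(s) drawn

Start position: (0, 0)
Final position: (-0.89, -16.977)
Distance = 17; >= 1e-6 -> NOT closed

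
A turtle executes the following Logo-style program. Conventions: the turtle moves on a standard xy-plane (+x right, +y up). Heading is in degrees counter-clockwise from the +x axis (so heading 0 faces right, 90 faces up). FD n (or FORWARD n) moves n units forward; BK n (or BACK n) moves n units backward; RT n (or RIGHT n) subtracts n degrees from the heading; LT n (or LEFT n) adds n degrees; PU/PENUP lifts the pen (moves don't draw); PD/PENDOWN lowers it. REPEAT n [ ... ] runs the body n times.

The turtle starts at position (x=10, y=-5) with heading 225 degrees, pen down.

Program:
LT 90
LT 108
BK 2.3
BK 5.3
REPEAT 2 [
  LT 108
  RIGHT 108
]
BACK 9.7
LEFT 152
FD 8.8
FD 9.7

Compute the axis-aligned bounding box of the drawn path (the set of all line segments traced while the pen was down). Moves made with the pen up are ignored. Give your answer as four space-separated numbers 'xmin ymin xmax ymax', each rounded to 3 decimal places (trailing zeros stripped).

Answer: -13.008 -31.026 10 -5

Derivation:
Executing turtle program step by step:
Start: pos=(10,-5), heading=225, pen down
LT 90: heading 225 -> 315
LT 108: heading 315 -> 63
BK 2.3: (10,-5) -> (8.956,-7.049) [heading=63, draw]
BK 5.3: (8.956,-7.049) -> (6.55,-11.772) [heading=63, draw]
REPEAT 2 [
  -- iteration 1/2 --
  LT 108: heading 63 -> 171
  RT 108: heading 171 -> 63
  -- iteration 2/2 --
  LT 108: heading 63 -> 171
  RT 108: heading 171 -> 63
]
BK 9.7: (6.55,-11.772) -> (2.146,-20.414) [heading=63, draw]
LT 152: heading 63 -> 215
FD 8.8: (2.146,-20.414) -> (-5.063,-25.462) [heading=215, draw]
FD 9.7: (-5.063,-25.462) -> (-13.008,-31.026) [heading=215, draw]
Final: pos=(-13.008,-31.026), heading=215, 5 segment(s) drawn

Segment endpoints: x in {-13.008, -5.063, 2.146, 6.55, 8.956, 10}, y in {-31.026, -25.462, -20.414, -11.772, -7.049, -5}
xmin=-13.008, ymin=-31.026, xmax=10, ymax=-5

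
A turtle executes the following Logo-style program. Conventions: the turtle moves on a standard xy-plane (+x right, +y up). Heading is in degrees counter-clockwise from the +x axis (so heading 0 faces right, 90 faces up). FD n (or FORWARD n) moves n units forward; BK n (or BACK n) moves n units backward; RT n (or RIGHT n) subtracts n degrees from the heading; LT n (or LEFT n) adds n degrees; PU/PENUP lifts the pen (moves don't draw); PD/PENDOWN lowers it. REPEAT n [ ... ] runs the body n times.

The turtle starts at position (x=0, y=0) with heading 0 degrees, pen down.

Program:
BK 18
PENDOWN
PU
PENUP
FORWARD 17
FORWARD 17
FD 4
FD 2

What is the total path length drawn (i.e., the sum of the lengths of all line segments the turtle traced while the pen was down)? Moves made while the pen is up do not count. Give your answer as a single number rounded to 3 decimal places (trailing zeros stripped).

Answer: 18

Derivation:
Executing turtle program step by step:
Start: pos=(0,0), heading=0, pen down
BK 18: (0,0) -> (-18,0) [heading=0, draw]
PD: pen down
PU: pen up
PU: pen up
FD 17: (-18,0) -> (-1,0) [heading=0, move]
FD 17: (-1,0) -> (16,0) [heading=0, move]
FD 4: (16,0) -> (20,0) [heading=0, move]
FD 2: (20,0) -> (22,0) [heading=0, move]
Final: pos=(22,0), heading=0, 1 segment(s) drawn

Segment lengths:
  seg 1: (0,0) -> (-18,0), length = 18
Total = 18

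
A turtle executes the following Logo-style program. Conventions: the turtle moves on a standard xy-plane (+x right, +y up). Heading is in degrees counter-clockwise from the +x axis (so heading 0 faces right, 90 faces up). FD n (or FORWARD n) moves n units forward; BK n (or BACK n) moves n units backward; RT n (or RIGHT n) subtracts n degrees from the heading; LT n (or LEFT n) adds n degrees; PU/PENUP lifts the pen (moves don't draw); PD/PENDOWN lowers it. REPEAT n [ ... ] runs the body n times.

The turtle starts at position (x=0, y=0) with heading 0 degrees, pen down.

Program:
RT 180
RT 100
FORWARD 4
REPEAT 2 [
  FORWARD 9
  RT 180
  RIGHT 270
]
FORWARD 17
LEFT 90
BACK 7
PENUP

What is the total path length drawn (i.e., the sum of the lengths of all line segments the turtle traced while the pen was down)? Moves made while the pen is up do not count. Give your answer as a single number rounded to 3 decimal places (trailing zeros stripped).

Answer: 46

Derivation:
Executing turtle program step by step:
Start: pos=(0,0), heading=0, pen down
RT 180: heading 0 -> 180
RT 100: heading 180 -> 80
FD 4: (0,0) -> (0.695,3.939) [heading=80, draw]
REPEAT 2 [
  -- iteration 1/2 --
  FD 9: (0.695,3.939) -> (2.257,12.803) [heading=80, draw]
  RT 180: heading 80 -> 260
  RT 270: heading 260 -> 350
  -- iteration 2/2 --
  FD 9: (2.257,12.803) -> (11.121,11.24) [heading=350, draw]
  RT 180: heading 350 -> 170
  RT 270: heading 170 -> 260
]
FD 17: (11.121,11.24) -> (8.169,-5.502) [heading=260, draw]
LT 90: heading 260 -> 350
BK 7: (8.169,-5.502) -> (1.275,-4.287) [heading=350, draw]
PU: pen up
Final: pos=(1.275,-4.287), heading=350, 5 segment(s) drawn

Segment lengths:
  seg 1: (0,0) -> (0.695,3.939), length = 4
  seg 2: (0.695,3.939) -> (2.257,12.803), length = 9
  seg 3: (2.257,12.803) -> (11.121,11.24), length = 9
  seg 4: (11.121,11.24) -> (8.169,-5.502), length = 17
  seg 5: (8.169,-5.502) -> (1.275,-4.287), length = 7
Total = 46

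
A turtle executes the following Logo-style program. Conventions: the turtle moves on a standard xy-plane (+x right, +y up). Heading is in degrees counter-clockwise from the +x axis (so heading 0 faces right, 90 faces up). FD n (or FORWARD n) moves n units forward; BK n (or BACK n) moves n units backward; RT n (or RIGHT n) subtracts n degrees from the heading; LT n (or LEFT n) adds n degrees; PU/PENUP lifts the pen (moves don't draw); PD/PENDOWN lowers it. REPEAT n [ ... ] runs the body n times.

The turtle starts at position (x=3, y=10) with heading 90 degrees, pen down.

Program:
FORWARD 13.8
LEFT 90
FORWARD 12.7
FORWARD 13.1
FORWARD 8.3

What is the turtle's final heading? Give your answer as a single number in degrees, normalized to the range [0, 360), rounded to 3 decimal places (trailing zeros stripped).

Executing turtle program step by step:
Start: pos=(3,10), heading=90, pen down
FD 13.8: (3,10) -> (3,23.8) [heading=90, draw]
LT 90: heading 90 -> 180
FD 12.7: (3,23.8) -> (-9.7,23.8) [heading=180, draw]
FD 13.1: (-9.7,23.8) -> (-22.8,23.8) [heading=180, draw]
FD 8.3: (-22.8,23.8) -> (-31.1,23.8) [heading=180, draw]
Final: pos=(-31.1,23.8), heading=180, 4 segment(s) drawn

Answer: 180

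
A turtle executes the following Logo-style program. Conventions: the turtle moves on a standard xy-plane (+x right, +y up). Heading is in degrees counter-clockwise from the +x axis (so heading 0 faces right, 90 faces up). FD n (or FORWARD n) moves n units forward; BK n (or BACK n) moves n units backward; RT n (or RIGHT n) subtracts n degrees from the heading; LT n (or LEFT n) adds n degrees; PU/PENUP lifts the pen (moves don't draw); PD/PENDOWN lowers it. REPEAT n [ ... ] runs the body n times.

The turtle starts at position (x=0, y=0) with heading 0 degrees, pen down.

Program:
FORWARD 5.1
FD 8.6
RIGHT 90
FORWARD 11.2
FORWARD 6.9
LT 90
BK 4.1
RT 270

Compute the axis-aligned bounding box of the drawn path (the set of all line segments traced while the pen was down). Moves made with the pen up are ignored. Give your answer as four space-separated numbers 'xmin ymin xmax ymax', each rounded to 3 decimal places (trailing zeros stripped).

Answer: 0 -18.1 13.7 0

Derivation:
Executing turtle program step by step:
Start: pos=(0,0), heading=0, pen down
FD 5.1: (0,0) -> (5.1,0) [heading=0, draw]
FD 8.6: (5.1,0) -> (13.7,0) [heading=0, draw]
RT 90: heading 0 -> 270
FD 11.2: (13.7,0) -> (13.7,-11.2) [heading=270, draw]
FD 6.9: (13.7,-11.2) -> (13.7,-18.1) [heading=270, draw]
LT 90: heading 270 -> 0
BK 4.1: (13.7,-18.1) -> (9.6,-18.1) [heading=0, draw]
RT 270: heading 0 -> 90
Final: pos=(9.6,-18.1), heading=90, 5 segment(s) drawn

Segment endpoints: x in {0, 5.1, 9.6, 13.7}, y in {-18.1, -11.2, 0}
xmin=0, ymin=-18.1, xmax=13.7, ymax=0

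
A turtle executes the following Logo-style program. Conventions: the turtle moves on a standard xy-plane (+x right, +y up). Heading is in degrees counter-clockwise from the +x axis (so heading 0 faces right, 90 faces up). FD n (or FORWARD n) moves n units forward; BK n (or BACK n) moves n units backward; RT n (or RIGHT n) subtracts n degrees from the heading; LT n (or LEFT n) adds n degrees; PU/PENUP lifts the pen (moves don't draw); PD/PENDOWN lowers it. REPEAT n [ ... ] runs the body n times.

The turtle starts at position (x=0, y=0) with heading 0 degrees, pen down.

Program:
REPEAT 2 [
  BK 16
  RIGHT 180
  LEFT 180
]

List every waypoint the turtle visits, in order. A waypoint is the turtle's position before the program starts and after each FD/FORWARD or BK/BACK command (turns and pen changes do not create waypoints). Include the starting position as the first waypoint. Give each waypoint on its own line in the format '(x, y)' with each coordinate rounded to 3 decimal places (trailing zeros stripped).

Executing turtle program step by step:
Start: pos=(0,0), heading=0, pen down
REPEAT 2 [
  -- iteration 1/2 --
  BK 16: (0,0) -> (-16,0) [heading=0, draw]
  RT 180: heading 0 -> 180
  LT 180: heading 180 -> 0
  -- iteration 2/2 --
  BK 16: (-16,0) -> (-32,0) [heading=0, draw]
  RT 180: heading 0 -> 180
  LT 180: heading 180 -> 0
]
Final: pos=(-32,0), heading=0, 2 segment(s) drawn
Waypoints (3 total):
(0, 0)
(-16, 0)
(-32, 0)

Answer: (0, 0)
(-16, 0)
(-32, 0)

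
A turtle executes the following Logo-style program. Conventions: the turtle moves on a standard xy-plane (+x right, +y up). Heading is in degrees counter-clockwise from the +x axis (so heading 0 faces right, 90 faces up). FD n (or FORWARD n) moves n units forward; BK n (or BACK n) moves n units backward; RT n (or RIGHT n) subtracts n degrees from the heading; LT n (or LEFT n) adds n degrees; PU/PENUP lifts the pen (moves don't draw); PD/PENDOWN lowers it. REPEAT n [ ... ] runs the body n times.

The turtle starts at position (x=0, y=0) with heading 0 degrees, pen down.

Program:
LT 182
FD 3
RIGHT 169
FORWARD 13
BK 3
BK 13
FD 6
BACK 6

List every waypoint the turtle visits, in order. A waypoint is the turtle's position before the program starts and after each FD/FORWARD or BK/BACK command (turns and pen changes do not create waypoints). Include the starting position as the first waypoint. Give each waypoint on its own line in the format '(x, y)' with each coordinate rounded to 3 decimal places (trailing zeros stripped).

Answer: (0, 0)
(-2.998, -0.105)
(9.669, 2.82)
(6.746, 2.145)
(-5.921, -0.78)
(-0.075, 0.57)
(-5.921, -0.78)

Derivation:
Executing turtle program step by step:
Start: pos=(0,0), heading=0, pen down
LT 182: heading 0 -> 182
FD 3: (0,0) -> (-2.998,-0.105) [heading=182, draw]
RT 169: heading 182 -> 13
FD 13: (-2.998,-0.105) -> (9.669,2.82) [heading=13, draw]
BK 3: (9.669,2.82) -> (6.746,2.145) [heading=13, draw]
BK 13: (6.746,2.145) -> (-5.921,-0.78) [heading=13, draw]
FD 6: (-5.921,-0.78) -> (-0.075,0.57) [heading=13, draw]
BK 6: (-0.075,0.57) -> (-5.921,-0.78) [heading=13, draw]
Final: pos=(-5.921,-0.78), heading=13, 6 segment(s) drawn
Waypoints (7 total):
(0, 0)
(-2.998, -0.105)
(9.669, 2.82)
(6.746, 2.145)
(-5.921, -0.78)
(-0.075, 0.57)
(-5.921, -0.78)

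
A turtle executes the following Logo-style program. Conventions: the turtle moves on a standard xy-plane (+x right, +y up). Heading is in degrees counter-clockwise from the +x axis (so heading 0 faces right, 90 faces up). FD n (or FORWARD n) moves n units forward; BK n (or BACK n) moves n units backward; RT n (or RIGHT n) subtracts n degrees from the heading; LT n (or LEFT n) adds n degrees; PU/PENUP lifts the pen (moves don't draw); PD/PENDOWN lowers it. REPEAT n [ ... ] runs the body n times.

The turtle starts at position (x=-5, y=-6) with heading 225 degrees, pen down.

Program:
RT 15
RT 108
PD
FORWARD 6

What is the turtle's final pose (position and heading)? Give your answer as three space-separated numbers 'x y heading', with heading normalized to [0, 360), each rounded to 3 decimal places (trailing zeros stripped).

Executing turtle program step by step:
Start: pos=(-5,-6), heading=225, pen down
RT 15: heading 225 -> 210
RT 108: heading 210 -> 102
PD: pen down
FD 6: (-5,-6) -> (-6.247,-0.131) [heading=102, draw]
Final: pos=(-6.247,-0.131), heading=102, 1 segment(s) drawn

Answer: -6.247 -0.131 102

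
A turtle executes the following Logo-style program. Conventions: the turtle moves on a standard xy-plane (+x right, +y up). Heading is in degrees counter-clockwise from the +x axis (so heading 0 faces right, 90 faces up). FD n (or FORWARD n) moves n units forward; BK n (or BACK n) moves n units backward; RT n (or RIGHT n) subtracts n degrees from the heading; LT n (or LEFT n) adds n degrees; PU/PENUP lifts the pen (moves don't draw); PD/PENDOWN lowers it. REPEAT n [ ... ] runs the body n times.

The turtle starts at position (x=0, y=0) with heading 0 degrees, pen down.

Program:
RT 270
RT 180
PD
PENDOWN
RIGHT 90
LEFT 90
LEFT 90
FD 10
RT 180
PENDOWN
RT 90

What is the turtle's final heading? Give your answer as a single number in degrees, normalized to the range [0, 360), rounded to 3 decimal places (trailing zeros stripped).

Answer: 90

Derivation:
Executing turtle program step by step:
Start: pos=(0,0), heading=0, pen down
RT 270: heading 0 -> 90
RT 180: heading 90 -> 270
PD: pen down
PD: pen down
RT 90: heading 270 -> 180
LT 90: heading 180 -> 270
LT 90: heading 270 -> 0
FD 10: (0,0) -> (10,0) [heading=0, draw]
RT 180: heading 0 -> 180
PD: pen down
RT 90: heading 180 -> 90
Final: pos=(10,0), heading=90, 1 segment(s) drawn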